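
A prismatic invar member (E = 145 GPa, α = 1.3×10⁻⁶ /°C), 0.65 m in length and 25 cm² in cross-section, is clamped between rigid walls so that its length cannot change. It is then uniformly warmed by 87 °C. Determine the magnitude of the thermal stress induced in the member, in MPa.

σ ≈ 16.4 MPa (compressive)

The supports are rigid, so the total axial strain is zero. The restrained thermal strain is ε = αΔT = 1.3×10⁻⁶ × 87 = 113.1×10⁻⁶.
The stress required to suppress this strain is σ = Eε = 145×10³ × 113.1×10⁻⁶ = 16.4 MPa, compressive since the member is trying to expand.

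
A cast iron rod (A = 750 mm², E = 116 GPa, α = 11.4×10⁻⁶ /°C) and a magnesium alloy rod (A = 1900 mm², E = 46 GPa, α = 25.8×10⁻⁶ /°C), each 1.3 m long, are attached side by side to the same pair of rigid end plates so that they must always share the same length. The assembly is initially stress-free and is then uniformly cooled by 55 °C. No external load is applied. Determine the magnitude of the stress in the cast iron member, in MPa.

Equilibrium of a rigid end plate with no external load gives equal and opposite internal forces ±P in the two members. Since α_{magnesium alloy} > α_{cast iron}, cooling drives the magnesium alloy into tension and the cast iron into compression.
Setting the final lengths equal and cancelling L: (α₁ − α₂)ΔT = P/(A₁E₁) + P/(A₂E₂).
|α₁ − α₂|·ΔT = 14.4×10⁻⁶ × 55 = 0.000792.
1/(A₁E₁) + 1/(A₂E₂) = 1/(750×116×10³) + 1/(1900×46×10³) = 2.294×10⁻⁸ N⁻¹.
So P = 0.000792 / 2.294×10⁻⁸ = 34.53 kN.
σ_{cast iron} = P/A₁ = 34530/750 = 46.04 MPa, compressive.

σ ≈ 46 MPa (compressive)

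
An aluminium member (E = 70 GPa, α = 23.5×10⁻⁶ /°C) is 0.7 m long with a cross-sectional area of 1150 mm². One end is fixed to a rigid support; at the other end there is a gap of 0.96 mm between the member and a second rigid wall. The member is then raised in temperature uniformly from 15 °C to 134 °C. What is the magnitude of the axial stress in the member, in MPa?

σ ≈ 99.8 MPa (compressive)

Unrestrained expansion: δ_free = αΔT L = 23.5×10⁻⁶ × 119 × 700 = 1.958 mm.
This exceeds the 0.96 mm gap, so the wall pushes back. The portion of expansion that must be recovered elastically is δ_free − gap = 1.958 − 0.96 = 0.9975 mm.
That suppressed elongation corresponds to σ = E·Δ/L = 70×10³ × 0.9975/700 = 99.75 MPa.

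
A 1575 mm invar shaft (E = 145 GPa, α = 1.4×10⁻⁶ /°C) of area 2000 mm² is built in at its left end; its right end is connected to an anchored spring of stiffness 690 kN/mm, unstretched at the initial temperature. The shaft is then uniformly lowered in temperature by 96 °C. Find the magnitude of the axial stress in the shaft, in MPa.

The unrestrained thermal change is αΔT L = 1.4×10⁻⁶ × 96 × 1575 = 0.2117 mm.
With a force P in the spring, the elastic change of the shaft is PL/(AE) and that of the spring is P/k; compatibility requires their sum to equal δ_free.
P [ L/(AE) + 1/k ] = δ_free → P [ 1575/(2000×145×10³) + 1/(690×10³) ] = 0.2117.
P = 0.2117 / 6.88×10⁻⁶ = 30770 N.
σ = P/A = 30770/2000 = 15.38 MPa.

σ ≈ 15.4 MPa (tensile)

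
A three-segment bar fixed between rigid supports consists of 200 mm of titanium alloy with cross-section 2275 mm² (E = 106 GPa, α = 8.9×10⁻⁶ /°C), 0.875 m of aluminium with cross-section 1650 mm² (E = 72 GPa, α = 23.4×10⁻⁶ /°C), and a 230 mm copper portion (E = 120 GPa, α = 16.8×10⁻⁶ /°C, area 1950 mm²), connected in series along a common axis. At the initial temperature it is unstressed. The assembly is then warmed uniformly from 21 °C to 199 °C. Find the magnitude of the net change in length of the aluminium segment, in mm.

|ΔL| ≈ 0.0866 mm

If the supports were absent, the total length change would be Σ αᵢΔT Lᵢ = 8.9×10⁻⁶×178×200 + 23.4×10⁻⁶×178×875 + 16.8×10⁻⁶×178×230 = 4.649 mm.
The rigid supports impose zero overall length change; the single axial force P common to all segments must satisfy P Σ Lᵢ/(AᵢEᵢ) = δ_free.
The series flexibility is Σ Lᵢ/(AᵢEᵢ) = 200/(2275×106×10³) + 875/(1650×72×10³) + 230/(1950×120×10³) = 9.178×10⁻⁶ mm/N.
So P = 4.649 / 9.178×10⁻⁶ = 506.6 kN, compressive.
For the aluminium segment, free thermal change = 23.4×10⁻⁶×178×875 = 3.645 mm and elastic change from P = 506600×875/(1650×72×10³) = 3.731 mm; these oppose, so the net change is 0.0866 mm (segment shortens).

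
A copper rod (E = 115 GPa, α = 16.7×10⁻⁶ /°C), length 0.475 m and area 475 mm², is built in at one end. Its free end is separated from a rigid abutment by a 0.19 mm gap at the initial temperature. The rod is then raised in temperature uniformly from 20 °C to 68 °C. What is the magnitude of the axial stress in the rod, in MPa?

Free thermal elongation = αΔT L = 16.7×10⁻⁶ × 48 × 475 = 0.3808 mm.
This exceeds the 0.19 mm gap, so the wall pushes back. The portion of expansion that must be recovered elastically is δ_free − gap = 0.3808 − 0.19 = 0.1908 mm.
Compatibility: PL/(AE) = 0.1908 mm, so σ = P/A = E × (0.1908/475) = 46.18 MPa.

σ ≈ 46.2 MPa (compressive)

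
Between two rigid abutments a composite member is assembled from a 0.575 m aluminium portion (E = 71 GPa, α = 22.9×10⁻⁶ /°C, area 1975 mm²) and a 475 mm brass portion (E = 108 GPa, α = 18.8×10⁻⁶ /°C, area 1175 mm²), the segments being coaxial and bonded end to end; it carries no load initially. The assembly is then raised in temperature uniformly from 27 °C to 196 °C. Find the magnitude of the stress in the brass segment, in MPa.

σ ≈ 405 MPa (compressive)

With the walls removed the bar would change length by δ_free = Σ αᵢΔT Lᵢ = 22.9×10⁻⁶×169×575 + 18.8×10⁻⁶×169×475 = 3.734 mm.
The walls prevent any net length change, so an axial force P (same in every segment) develops. Compatibility: P · Σ Lᵢ/(AᵢEᵢ) = δ_free.
The series flexibility is Σ Lᵢ/(AᵢEᵢ) = 575/(1975×71×10³) + 475/(1175×108×10³) = 7.844×10⁻⁶ mm/N.
P = 3.734 / 7.844×10⁻⁶ = 476100 N = 476.1 kN, compressive.
σ_{brass} = P / A = 476100 / 1175 = 405.2 MPa.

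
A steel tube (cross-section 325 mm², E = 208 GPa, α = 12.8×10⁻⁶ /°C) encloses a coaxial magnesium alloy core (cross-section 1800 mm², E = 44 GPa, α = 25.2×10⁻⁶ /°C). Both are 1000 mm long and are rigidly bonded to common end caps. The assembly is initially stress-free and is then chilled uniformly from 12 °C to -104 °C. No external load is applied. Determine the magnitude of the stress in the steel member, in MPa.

σ ≈ 161 MPa (compressive)

Equilibrium of a rigid end plate with no external load gives equal and opposite internal forces ±P in the two members. Since α_{magnesium alloy} > α_{steel}, cooling drives the magnesium alloy into tension and the steel into compression.
Equating the net (thermal + elastic) strains gives |α₁ − α₂|·ΔT = P·[1/(A₁E₁) + 1/(A₂E₂)].
|α₁ − α₂|·ΔT = 12.4×10⁻⁶ × 116 = 0.001438.
1/(A₁E₁) + 1/(A₂E₂) = 1/(325×208×10³) + 1/(1800×44×10³) = 2.742×10⁻⁸ N⁻¹.
P = 0.001438 / 2.742×10⁻⁸ = 52460 N = 52.46 kN.
σ_{steel} = P/A₁ = 52460/325 = 161.4 MPa, compressive.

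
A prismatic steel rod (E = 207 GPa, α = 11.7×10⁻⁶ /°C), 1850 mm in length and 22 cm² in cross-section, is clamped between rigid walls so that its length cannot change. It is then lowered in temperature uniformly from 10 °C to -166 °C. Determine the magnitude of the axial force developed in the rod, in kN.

The ends cannot move, so σ = EαΔT = 207×10³ × 11.7×10⁻⁶ × 176 = 426.3 MPa.
P = AEαΔT = 2200 × 207×10³ × 11.7×10⁻⁶ × 176 = 937.8 kN (tensile).

P ≈ 938 kN (tensile)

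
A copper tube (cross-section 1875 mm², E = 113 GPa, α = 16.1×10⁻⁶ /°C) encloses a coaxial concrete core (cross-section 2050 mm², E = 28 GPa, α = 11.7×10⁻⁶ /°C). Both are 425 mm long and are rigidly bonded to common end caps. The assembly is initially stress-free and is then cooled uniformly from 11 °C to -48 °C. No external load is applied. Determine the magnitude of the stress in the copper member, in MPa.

Equilibrium of a rigid end plate with no external load gives equal and opposite internal forces ±P in the two members. Since α_{copper} > α_{concrete}, cooling drives the copper into tension and the concrete into compression.
Compatibility of the two members (thermal + elastic change equal): (α₁ − α₂)ΔT = P·[1/(A₁E₁) + 1/(A₂E₂)].
|α₁ − α₂|·ΔT = 4.4×10⁻⁶ × 59 = 0.0002596.
1/(A₁E₁) + 1/(A₂E₂) = 1/(1875×113×10³) + 1/(2050×28×10³) = 2.214×10⁻⁸ N⁻¹.
P = 0.0002596 / 2.214×10⁻⁸ = 11720 N = 11.72 kN.
σ_{copper} = P/A₁ = 11720/1875 = 6.253 MPa, tensile.

σ ≈ 6.25 MPa (tensile)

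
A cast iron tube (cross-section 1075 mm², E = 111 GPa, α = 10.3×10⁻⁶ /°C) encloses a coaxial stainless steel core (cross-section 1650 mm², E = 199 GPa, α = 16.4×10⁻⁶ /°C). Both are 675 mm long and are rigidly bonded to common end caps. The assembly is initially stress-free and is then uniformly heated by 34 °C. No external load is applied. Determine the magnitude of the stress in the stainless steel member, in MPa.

σ ≈ 11 MPa (compressive)

Equilibrium of a rigid end plate with no external load gives equal and opposite internal forces ±P in the two members. Since α_{stainless steel} > α_{cast iron}, heating drives the stainless steel into compression and the cast iron into tension.
Equating the net (thermal + elastic) strains gives |α₁ − α₂|·ΔT = P·[1/(A₁E₁) + 1/(A₂E₂)].
|α₁ − α₂|·ΔT = 6.1×10⁻⁶ × 34 = 0.0002074.
1/(A₁E₁) + 1/(A₂E₂) = 1/(1075×111×10³) + 1/(1650×199×10³) = 1.143×10⁻⁸ N⁻¹.
P = 0.0002074 / 1.143×10⁻⁸ = 18150 N = 18.15 kN.
σ_{stainless steel} = P/A₂ = 18150/1650 = 11 MPa, compressive.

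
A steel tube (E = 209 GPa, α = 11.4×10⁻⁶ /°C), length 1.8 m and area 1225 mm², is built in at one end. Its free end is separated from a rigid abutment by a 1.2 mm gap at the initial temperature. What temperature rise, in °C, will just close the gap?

ΔT ≈ 58.5 °C

The gap closes when αΔT L = 1.2 mm, since the tube is still unstressed at that instant.
So ΔT = g/(αL) = 1.2/(11.4×10⁻⁶ × 1800) = 58.48 °C.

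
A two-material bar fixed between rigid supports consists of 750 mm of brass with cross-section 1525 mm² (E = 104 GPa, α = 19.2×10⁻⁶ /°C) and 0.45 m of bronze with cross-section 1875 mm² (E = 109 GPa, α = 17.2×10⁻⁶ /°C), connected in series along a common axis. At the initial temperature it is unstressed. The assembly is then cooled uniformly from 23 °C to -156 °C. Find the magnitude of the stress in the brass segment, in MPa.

σ ≈ 375 MPa (tensile)

With the walls removed the bar would change length by δ_free = Σ αᵢΔT Lᵢ = 19.2×10⁻⁶×179×750 + 17.2×10⁻⁶×179×450 = 3.963 mm.
The walls prevent any net length change, so an axial force P (same in every segment) develops. Compatibility: P · Σ Lᵢ/(AᵢEᵢ) = δ_free.
The series flexibility is Σ Lᵢ/(AᵢEᵢ) = 750/(1525×104×10³) + 450/(1875×109×10³) = 6.931×10⁻⁶ mm/N.
So P = 3.963 / 6.931×10⁻⁶ = 571.8 kN, tensile.
σ_{brass} = P / A = 571800 / 1525 = 375 MPa.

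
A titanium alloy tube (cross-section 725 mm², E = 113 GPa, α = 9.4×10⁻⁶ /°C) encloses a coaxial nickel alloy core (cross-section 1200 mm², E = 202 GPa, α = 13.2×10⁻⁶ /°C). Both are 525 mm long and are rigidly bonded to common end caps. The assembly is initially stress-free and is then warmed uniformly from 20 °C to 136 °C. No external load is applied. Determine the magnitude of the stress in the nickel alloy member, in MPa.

The nickel alloy has the larger α, so on heating it would change length more than the titanium alloy if both were free. The rigid plates force a common final length, so the nickel alloy is put into compression and the titanium alloy into tension, with equal and opposite forces P (no external load).
Equating the net (thermal + elastic) strains gives |α₁ − α₂|·ΔT = P·[1/(A₁E₁) + 1/(A₂E₂)].
|α₁ − α₂|·ΔT = 3.8×10⁻⁶ × 116 = 0.0004408.
1/(A₁E₁) + 1/(A₂E₂) = 1/(725×113×10³) + 1/(1200×202×10³) = 1.633×10⁻⁸ N⁻¹.
So P = 0.0004408 / 1.633×10⁻⁸ = 26.99 kN.
σ_{nickel alloy} = P/A₂ = 26990/1200 = 22.49 MPa, compressive.

σ ≈ 22.5 MPa (compressive)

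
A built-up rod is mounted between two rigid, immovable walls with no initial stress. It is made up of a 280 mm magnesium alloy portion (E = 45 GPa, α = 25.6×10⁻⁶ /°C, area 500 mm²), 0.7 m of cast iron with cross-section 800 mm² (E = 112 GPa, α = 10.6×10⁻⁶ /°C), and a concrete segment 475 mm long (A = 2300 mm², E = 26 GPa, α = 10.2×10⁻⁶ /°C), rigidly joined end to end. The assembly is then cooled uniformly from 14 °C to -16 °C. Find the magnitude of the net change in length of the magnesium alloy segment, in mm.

|ΔL| ≈ 0.0422 mm

If the supports were absent, the total length change would be Σ αᵢΔT Lᵢ = 25.6×10⁻⁶×30×280 + 10.6×10⁻⁶×30×700 + 10.2×10⁻⁶×30×475 = 0.583 mm.
Since the ends are fixed, an axial force P builds up, equal in every segment, with P · Σ Lᵢ/(AᵢEᵢ) = δ_free.
The series flexibility is Σ Lᵢ/(AᵢEᵢ) = 280/(500×45×10³) + 700/(800×112×10³) + 475/(2300×26×10³) = 2.82×10⁻⁵ mm/N.
Hence P = δ_free / Σ(L/AE) = 0.583/2.82×10⁻⁵ = 20.67 kN (tensile).
For the magnesium alloy segment, free thermal change = 25.6×10⁻⁶×30×280 = 0.215 mm and elastic change from P = 20670×280/(500×45×10³) = 0.2573 mm; these oppose, so the net change is 0.0422 mm (segment lengthens).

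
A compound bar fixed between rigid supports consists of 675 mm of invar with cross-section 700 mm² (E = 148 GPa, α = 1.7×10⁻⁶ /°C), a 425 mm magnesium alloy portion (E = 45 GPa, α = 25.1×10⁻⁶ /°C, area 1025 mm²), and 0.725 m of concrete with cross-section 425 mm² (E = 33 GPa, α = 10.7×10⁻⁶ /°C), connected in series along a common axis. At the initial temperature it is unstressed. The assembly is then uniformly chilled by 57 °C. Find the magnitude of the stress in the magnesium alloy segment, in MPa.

If the supports were absent, the total length change would be Σ αᵢΔT Lᵢ = 1.7×10⁻⁶×57×675 + 25.1×10⁻⁶×57×425 + 10.7×10⁻⁶×57×725 = 1.116 mm.
The walls prevent any net length change, so an axial force P (same in every segment) develops. Compatibility: P · Σ Lᵢ/(AᵢEᵢ) = δ_free.
Σ Lᵢ/(AᵢEᵢ) = 675/(700×148×10³) + 425/(1025×45×10³) + 725/(425×33×10³) = 6.742×10⁻⁵ mm/N.
P = 1.116 / 6.742×10⁻⁵ = 16550 N = 16.55 kN, tensile.
σ_{magnesium alloy} = P / A = 16550 / 1025 = 16.14 MPa.

σ ≈ 16.1 MPa (tensile)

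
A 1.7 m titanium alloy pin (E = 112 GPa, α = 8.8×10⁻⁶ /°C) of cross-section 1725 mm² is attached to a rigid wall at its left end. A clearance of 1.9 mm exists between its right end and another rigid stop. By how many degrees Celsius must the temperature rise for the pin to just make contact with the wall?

The gap closes when αΔT L = 1.9 mm, since the pin is still unstressed at that instant.
So ΔT = g/(αL) = 1.9/(8.8×10⁻⁶ × 1700) = 127 °C.

ΔT ≈ 127 °C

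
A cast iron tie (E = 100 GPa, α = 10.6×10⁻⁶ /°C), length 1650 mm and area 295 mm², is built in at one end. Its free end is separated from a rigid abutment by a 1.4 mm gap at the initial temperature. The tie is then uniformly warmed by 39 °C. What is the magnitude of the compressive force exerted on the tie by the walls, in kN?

P ≈ 0 kN

Free thermal elongation = αΔT L = 10.6×10⁻⁶ × 39 × 1650 = 0.6821 mm.
This is smaller than the 1.4 mm clearance, so the tie expands freely without reaching the stop — the stress is zero.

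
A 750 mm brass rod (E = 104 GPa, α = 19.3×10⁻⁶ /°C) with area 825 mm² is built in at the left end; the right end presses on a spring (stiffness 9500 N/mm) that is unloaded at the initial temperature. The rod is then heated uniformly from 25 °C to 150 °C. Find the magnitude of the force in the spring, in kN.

P ≈ 15.9 kN

The unrestrained thermal change is αΔT L = 19.3×10⁻⁶ × 125 × 750 = 1.809 mm.
With a force P in the spring, the elastic change of the rod is PL/(AE) and that of the spring is P/k; compatibility requires their sum to equal δ_free.
P [ L/(AE) + 1/k ] = δ_free → P [ 750/(825×104×10³) + 1/(9500) ] = 1.809.
P = 1.809 / 0.000114 = 15870 N.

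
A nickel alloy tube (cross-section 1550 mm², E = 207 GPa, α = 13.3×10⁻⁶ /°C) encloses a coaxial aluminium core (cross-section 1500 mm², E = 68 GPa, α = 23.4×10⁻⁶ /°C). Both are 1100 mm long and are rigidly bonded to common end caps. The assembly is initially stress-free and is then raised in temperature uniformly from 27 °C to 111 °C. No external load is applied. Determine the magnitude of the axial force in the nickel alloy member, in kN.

Equilibrium of a rigid end plate with no external load gives equal and opposite internal forces ±P in the two members. Since α_{aluminium} > α_{nickel alloy}, heating drives the aluminium into compression and the nickel alloy into tension.
Setting the final lengths equal and cancelling L: (α₁ − α₂)ΔT = P/(A₁E₁) + P/(A₂E₂).
|α₁ − α₂|·ΔT = 10.1×10⁻⁶ × 84 = 0.0008484.
1/(A₁E₁) + 1/(A₂E₂) = 1/(1550×207×10³) + 1/(1500×68×10³) = 1.292×10⁻⁸ N⁻¹.
P = 0.0008484 / 1.292×10⁻⁸ = 65660 N = 65.66 kN.

P ≈ 65.7 kN (tensile in the nickel alloy)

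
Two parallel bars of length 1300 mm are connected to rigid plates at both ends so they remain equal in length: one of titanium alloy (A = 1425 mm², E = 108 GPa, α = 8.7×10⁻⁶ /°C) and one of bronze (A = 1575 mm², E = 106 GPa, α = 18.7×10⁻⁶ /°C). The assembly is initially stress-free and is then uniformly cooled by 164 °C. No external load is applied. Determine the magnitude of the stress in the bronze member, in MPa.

σ ≈ 83.4 MPa (tensile)

Equilibrium of a rigid end plate with no external load gives equal and opposite internal forces ±P in the two members. Since α_{bronze} > α_{titanium alloy}, cooling drives the bronze into tension and the titanium alloy into compression.
Compatibility of the two members (thermal + elastic change equal): (α₁ − α₂)ΔT = P·[1/(A₁E₁) + 1/(A₂E₂)].
|α₁ − α₂|·ΔT = 10×10⁻⁶ × 164 = 0.00164.
1/(A₁E₁) + 1/(A₂E₂) = 1/(1425×108×10³) + 1/(1575×106×10³) = 1.249×10⁻⁸ N⁻¹.
P = 0.00164 / 1.249×10⁻⁸ = 131300 N = 131.3 kN.
σ_{bronze} = P/A₂ = 131300/1575 = 83.38 MPa, tensile.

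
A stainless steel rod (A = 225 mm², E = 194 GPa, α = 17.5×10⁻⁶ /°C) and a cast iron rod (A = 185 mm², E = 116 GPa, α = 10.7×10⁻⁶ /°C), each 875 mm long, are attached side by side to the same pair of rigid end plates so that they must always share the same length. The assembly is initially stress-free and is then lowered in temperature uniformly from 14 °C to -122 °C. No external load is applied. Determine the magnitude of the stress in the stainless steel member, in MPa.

σ ≈ 59.1 MPa (tensile)

The stainless steel has the larger α, so on cooling it would change length more than the cast iron if both were free. The rigid plates force a common final length, so the stainless steel is put into tension and the cast iron into compression, with equal and opposite forces P (no external load).
Compatibility of the two members (thermal + elastic change equal): (α₁ − α₂)ΔT = P·[1/(A₁E₁) + 1/(A₂E₂)].
|α₁ − α₂|·ΔT = 6.8×10⁻⁶ × 136 = 0.0009248.
1/(A₁E₁) + 1/(A₂E₂) = 1/(225×194×10³) + 1/(185×116×10³) = 6.951×10⁻⁸ N⁻¹.
P = 0.0009248 / 6.951×10⁻⁸ = 13300 N = 13.3 kN.
σ_{stainless steel} = P/A₁ = 13300/225 = 59.13 MPa, tensile.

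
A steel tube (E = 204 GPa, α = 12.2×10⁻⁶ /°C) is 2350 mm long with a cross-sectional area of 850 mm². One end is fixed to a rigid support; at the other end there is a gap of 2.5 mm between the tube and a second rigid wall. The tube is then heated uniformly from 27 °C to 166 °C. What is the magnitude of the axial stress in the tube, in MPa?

Free thermal elongation = αΔT L = 12.2×10⁻⁶ × 139 × 2350 = 3.985 mm.
After closing the 2.5 mm clearance, 3.985 − 2.5 = 1.485 mm of expansion remains to be suppressed by the wall.
That suppressed elongation corresponds to σ = E·Δ/L = 204×10³ × 1.485/2350 = 128.9 MPa.

σ ≈ 129 MPa (compressive)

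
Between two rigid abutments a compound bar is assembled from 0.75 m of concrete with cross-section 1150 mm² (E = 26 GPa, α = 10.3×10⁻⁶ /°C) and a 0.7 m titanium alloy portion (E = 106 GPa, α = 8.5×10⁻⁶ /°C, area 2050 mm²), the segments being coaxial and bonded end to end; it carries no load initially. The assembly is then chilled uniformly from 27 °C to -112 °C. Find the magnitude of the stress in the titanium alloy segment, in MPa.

σ ≈ 32.8 MPa (tensile)

Free thermal contraction of the whole bar: Σ αᵢΔT Lᵢ = 10.3×10⁻⁶×139×750 + 8.5×10⁻⁶×139×700 = 1.901 mm.
Since the ends are fixed, an axial force P builds up, equal in every segment, with P · Σ Lᵢ/(AᵢEᵢ) = δ_free.
Σ Lᵢ/(AᵢEᵢ) = 750/(1150×26×10³) + 700/(2050×106×10³) = 2.83×10⁻⁵ mm/N.
Hence P = δ_free / Σ(L/AE) = 1.901/2.83×10⁻⁵ = 67.16 kN (tensile).
σ_{titanium alloy} = P / A = 67160 / 2050 = 32.76 MPa.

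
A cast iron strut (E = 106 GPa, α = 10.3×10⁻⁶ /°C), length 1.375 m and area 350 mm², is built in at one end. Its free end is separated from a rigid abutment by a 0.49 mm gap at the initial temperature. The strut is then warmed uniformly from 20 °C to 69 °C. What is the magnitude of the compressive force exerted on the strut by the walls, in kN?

Free thermal elongation = αΔT L = 10.3×10⁻⁶ × 49 × 1375 = 0.694 mm.
The gap closes (δ_free > 0.49 mm) and the wall then resists a further 0.694 − 0.49 = 0.204 mm of expansion.
So σ = E(δ_free − g)/L = 106×10³ × 0.204/1375 = 15.72 MPa.
Force on the wall = σA = 15.72 × 350 mm² = 5.503 kN.

P ≈ 5.5 kN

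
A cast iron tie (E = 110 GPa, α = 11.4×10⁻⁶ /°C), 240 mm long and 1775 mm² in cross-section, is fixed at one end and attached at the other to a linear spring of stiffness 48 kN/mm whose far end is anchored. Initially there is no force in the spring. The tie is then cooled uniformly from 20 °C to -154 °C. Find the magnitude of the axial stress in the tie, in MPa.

σ ≈ 12.2 MPa (tensile)

If the spring were absent the tie would shorten by αΔT L = 11.4×10⁻⁶ × 174 × 240 = 0.4761 mm.
With a force P in the spring, the elastic change of the tie is PL/(AE) and that of the spring is P/k; compatibility requires their sum to equal δ_free.
P [ L/(AE) + 1/k ] = δ_free → P [ 240/(1775×110×10³) + 1/(48×10³) ] = 0.4761.
P = 0.4761 / 2.206×10⁻⁵ = 21580 N.
σ = P/A = 21580/1775 = 12.16 MPa.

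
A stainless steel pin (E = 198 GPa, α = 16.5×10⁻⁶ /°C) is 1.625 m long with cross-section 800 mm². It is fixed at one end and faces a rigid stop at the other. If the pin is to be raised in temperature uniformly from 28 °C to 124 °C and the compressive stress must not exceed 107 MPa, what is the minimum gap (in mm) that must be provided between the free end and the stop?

Free expansion if unrestrained: δ_free = αΔT L = 16.5×10⁻⁶ × 96 × 1625 = 2.574 mm.
A stress of 107 MPa corresponds to the wall pushing the pin back by σL/E = 107×1625/(198×10³) = 0.8782 mm.
So the gap has to take up the difference, g_min = δ_free − σL/E = 2.574 − 0.8782 = 1.696 mm.

g ≈ 1.7 mm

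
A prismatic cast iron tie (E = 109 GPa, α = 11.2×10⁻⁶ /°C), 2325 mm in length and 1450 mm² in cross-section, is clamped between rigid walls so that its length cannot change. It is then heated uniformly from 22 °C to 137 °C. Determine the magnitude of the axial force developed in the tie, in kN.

P ≈ 204 kN (compressive)

With zero net strain, σ = E·αΔT = 109 GPa × 11.2×10⁻⁶ × 115 = 140.4 MPa.
Then P = σA = 140.4 × 1450 mm² = 203.6 kN, compressive.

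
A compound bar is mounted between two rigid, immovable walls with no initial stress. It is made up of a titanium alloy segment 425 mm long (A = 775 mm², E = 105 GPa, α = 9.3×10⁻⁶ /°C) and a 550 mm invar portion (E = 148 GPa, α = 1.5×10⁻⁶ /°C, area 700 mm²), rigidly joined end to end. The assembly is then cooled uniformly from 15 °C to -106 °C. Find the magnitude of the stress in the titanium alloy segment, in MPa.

Free thermal contraction of the whole bar: Σ αᵢΔT Lᵢ = 9.3×10⁻⁶×121×425 + 1.5×10⁻⁶×121×550 = 0.5781 mm.
The rigid supports impose zero overall length change; the single axial force P common to all segments must satisfy P Σ Lᵢ/(AᵢEᵢ) = δ_free.
Σ Lᵢ/(AᵢEᵢ) = 425/(775×105×10³) + 550/(700×148×10³) = 1.053×10⁻⁵ mm/N.
P = 0.5781 / 1.053×10⁻⁵ = 54890 N = 54.89 kN, tensile.
σ_{titanium alloy} = P / A = 54890 / 775 = 70.83 MPa.

σ ≈ 70.8 MPa (tensile)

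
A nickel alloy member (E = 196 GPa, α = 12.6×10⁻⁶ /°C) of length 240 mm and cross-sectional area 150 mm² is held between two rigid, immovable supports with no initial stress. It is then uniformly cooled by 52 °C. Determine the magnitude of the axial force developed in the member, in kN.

The ends cannot move, so σ = EαΔT = 196×10³ × 12.6×10⁻⁶ × 52 = 128.4 MPa.
P = AEαΔT = 150 × 196×10³ × 12.6×10⁻⁶ × 52 = 19.26 kN (tensile).

P ≈ 19.3 kN (tensile)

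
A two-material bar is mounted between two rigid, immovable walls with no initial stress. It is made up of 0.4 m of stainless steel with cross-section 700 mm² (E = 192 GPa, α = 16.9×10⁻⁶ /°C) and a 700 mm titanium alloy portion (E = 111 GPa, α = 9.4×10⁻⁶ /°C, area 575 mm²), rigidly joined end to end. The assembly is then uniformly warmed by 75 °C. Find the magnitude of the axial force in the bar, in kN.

P ≈ 71.8 kN (compressive)

With the walls removed the bar would change length by δ_free = Σ αᵢΔT Lᵢ = 16.9×10⁻⁶×75×400 + 9.4×10⁻⁶×75×700 = 1 mm.
The rigid supports impose zero overall length change; the single axial force P common to all segments must satisfy P Σ Lᵢ/(AᵢEᵢ) = δ_free.
The series flexibility is Σ Lᵢ/(AᵢEᵢ) = 400/(700×192×10³) + 700/(575×111×10³) = 1.394×10⁻⁵ mm/N.
So P = 1 / 1.394×10⁻⁵ = 71.75 kN, compressive.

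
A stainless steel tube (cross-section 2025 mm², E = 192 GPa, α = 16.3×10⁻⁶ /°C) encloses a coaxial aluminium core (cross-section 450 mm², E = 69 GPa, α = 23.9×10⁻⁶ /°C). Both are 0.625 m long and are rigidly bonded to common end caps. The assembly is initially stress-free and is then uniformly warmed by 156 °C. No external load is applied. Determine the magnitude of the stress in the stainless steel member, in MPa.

Both members must finish at the same length. With the larger α, the aluminium tends to over-expand; the plates restrain it, putting the aluminium in compression and the stainless steel in tension. With no external load the two internal forces are equal and opposite, magnitude P.
Compatibility of the two members (thermal + elastic change equal): (α₁ − α₂)ΔT = P·[1/(A₁E₁) + 1/(A₂E₂)].
|α₁ − α₂|·ΔT = 7.6×10⁻⁶ × 156 = 0.001186.
1/(A₁E₁) + 1/(A₂E₂) = 1/(2025×192×10³) + 1/(450×69×10³) = 3.478×10⁻⁸ N⁻¹.
P = 0.001186 / 3.478×10⁻⁸ = 34090 N = 34.09 kN.
σ_{stainless steel} = P/A₁ = 34090/2025 = 16.83 MPa, tensile.

σ ≈ 16.8 MPa (tensile)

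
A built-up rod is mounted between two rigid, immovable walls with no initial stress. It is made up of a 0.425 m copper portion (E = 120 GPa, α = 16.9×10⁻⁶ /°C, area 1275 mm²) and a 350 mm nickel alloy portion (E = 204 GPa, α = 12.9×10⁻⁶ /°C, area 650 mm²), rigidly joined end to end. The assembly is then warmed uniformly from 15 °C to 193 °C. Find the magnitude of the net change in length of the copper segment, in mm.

Free thermal expansion of the whole bar: Σ αᵢΔT Lᵢ = 16.9×10⁻⁶×178×425 + 12.9×10⁻⁶×178×350 = 2.082 mm.
The rigid supports impose zero overall length change; the single axial force P common to all segments must satisfy P Σ Lᵢ/(AᵢEᵢ) = δ_free.
The series flexibility is Σ Lᵢ/(AᵢEᵢ) = 425/(1275×120×10³) + 350/(650×204×10³) = 5.417×10⁻⁶ mm/N.
So P = 2.082 / 5.417×10⁻⁶ = 384.4 kN, compressive.
For the copper segment, free thermal change = 16.9×10⁻⁶×178×425 = 1.278 mm and elastic change from P = 384400×425/(1275×120×10³) = 1.068 mm; these oppose, so the net change is 0.211 mm (segment lengthens).

|ΔL| ≈ 0.211 mm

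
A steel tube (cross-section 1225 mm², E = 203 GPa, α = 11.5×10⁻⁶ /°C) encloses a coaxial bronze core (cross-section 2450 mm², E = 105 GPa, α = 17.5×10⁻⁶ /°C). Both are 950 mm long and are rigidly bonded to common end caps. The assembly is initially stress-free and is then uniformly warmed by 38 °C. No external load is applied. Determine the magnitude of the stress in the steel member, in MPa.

σ ≈ 23.5 MPa (tensile)

The bronze has the larger α, so on heating it would change length more than the steel if both were free. The rigid plates force a common final length, so the bronze is put into compression and the steel into tension, with equal and opposite forces P (no external load).
Compatibility of the two members (thermal + elastic change equal): (α₁ − α₂)ΔT = P·[1/(A₁E₁) + 1/(A₂E₂)].
|α₁ − α₂|·ΔT = 6×10⁻⁶ × 38 = 0.000228.
1/(A₁E₁) + 1/(A₂E₂) = 1/(1225×203×10³) + 1/(2450×105×10³) = 7.909×10⁻⁹ N⁻¹.
P = 0.000228 / 7.909×10⁻⁹ = 28830 N = 28.83 kN.
σ_{steel} = P/A₁ = 28830/1225 = 23.53 MPa, tensile.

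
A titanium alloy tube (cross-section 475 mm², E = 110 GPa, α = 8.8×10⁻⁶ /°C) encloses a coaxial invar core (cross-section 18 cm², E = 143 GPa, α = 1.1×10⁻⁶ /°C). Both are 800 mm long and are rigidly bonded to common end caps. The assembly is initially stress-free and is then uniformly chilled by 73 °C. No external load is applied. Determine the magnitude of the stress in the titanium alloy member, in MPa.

σ ≈ 51.4 MPa (tensile)

The titanium alloy has the larger α, so on cooling it would change length more than the invar if both were free. The rigid plates force a common final length, so the titanium alloy is put into tension and the invar into compression, with equal and opposite forces P (no external load).
Equating the net (thermal + elastic) strains gives |α₁ − α₂|·ΔT = P·[1/(A₁E₁) + 1/(A₂E₂)].
|α₁ − α₂|·ΔT = 7.7×10⁻⁶ × 73 = 0.0005621.
1/(A₁E₁) + 1/(A₂E₂) = 1/(475×110×10³) + 1/(1800×143×10³) = 2.302×10⁻⁸ N⁻¹.
So P = 0.0005621 / 2.302×10⁻⁸ = 24.41 kN.
σ_{titanium alloy} = P/A₁ = 24410/475 = 51.4 MPa, tensile.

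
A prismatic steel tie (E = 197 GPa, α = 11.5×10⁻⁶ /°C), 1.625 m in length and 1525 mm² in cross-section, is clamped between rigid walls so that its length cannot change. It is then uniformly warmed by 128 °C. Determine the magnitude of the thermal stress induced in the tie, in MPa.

σ ≈ 290 MPa (compressive)

The supports are rigid, so the total axial strain is zero. The restrained thermal strain is ε = αΔT = 11.5×10⁻⁶ × 128 = 1472×10⁻⁶.
Hence σ = E·αΔT = 197×10³ × 1472×10⁻⁶ = 290 MPa, compressive.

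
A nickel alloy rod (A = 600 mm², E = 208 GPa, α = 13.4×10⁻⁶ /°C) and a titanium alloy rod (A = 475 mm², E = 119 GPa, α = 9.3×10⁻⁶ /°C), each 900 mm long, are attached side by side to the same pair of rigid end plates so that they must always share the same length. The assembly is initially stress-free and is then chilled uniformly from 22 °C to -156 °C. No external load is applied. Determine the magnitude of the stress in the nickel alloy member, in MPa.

σ ≈ 47.3 MPa (tensile)

The nickel alloy has the larger α, so on cooling it would change length more than the titanium alloy if both were free. The rigid plates force a common final length, so the nickel alloy is put into tension and the titanium alloy into compression, with equal and opposite forces P (no external load).
Equating the net (thermal + elastic) strains gives |α₁ − α₂|·ΔT = P·[1/(A₁E₁) + 1/(A₂E₂)].
|α₁ − α₂|·ΔT = 4.1×10⁻⁶ × 178 = 0.0007298.
1/(A₁E₁) + 1/(A₂E₂) = 1/(600×208×10³) + 1/(475×119×10³) = 2.57×10⁻⁸ N⁻¹.
So P = 0.0007298 / 2.57×10⁻⁸ = 28.39 kN.
σ_{nickel alloy} = P/A₁ = 28390/600 = 47.32 MPa, tensile.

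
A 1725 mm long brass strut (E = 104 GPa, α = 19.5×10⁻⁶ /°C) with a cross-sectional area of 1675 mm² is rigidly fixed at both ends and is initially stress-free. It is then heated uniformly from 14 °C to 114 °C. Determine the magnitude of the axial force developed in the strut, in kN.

With zero net strain, σ = E·αΔT = 104 GPa × 19.5×10⁻⁶ × 100 = 202.8 MPa.
P = AEαΔT = 1675 × 104×10³ × 19.5×10⁻⁶ × 100 = 339.7 kN (compressive).

P ≈ 340 kN (compressive)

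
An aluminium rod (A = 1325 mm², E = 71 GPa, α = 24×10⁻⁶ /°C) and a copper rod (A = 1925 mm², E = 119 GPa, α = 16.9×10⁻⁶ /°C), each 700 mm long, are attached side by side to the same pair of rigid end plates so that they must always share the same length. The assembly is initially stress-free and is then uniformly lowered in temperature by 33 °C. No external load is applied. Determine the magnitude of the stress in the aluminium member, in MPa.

σ ≈ 11.8 MPa (tensile)

Equilibrium of a rigid end plate with no external load gives equal and opposite internal forces ±P in the two members. Since α_{aluminium} > α_{copper}, cooling drives the aluminium into tension and the copper into compression.
Setting the final lengths equal and cancelling L: (α₁ − α₂)ΔT = P/(A₁E₁) + P/(A₂E₂).
|α₁ − α₂|·ΔT = 7.1×10⁻⁶ × 33 = 0.0002343.
1/(A₁E₁) + 1/(A₂E₂) = 1/(1325×71×10³) + 1/(1925×119×10³) = 1.5×10⁻⁸ N⁻¹.
P = 0.0002343 / 1.5×10⁻⁸ = 15630 N = 15.63 kN.
σ_{aluminium} = P/A₁ = 15630/1325 = 11.79 MPa, tensile.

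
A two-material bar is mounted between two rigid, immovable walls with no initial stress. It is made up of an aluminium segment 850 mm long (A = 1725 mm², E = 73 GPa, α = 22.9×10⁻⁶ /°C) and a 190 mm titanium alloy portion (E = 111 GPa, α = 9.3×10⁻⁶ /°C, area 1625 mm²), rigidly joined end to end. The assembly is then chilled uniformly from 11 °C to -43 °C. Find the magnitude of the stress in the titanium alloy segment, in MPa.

σ ≈ 90.4 MPa (tensile)

Free thermal contraction of the whole bar: Σ αᵢΔT Lᵢ = 22.9×10⁻⁶×54×850 + 9.3×10⁻⁶×54×190 = 1.147 mm.
The rigid supports impose zero overall length change; the single axial force P common to all segments must satisfy P Σ Lᵢ/(AᵢEᵢ) = δ_free.
Σ Lᵢ/(AᵢEᵢ) = 850/(1725×73×10³) + 190/(1625×111×10³) = 7.803×10⁻⁶ mm/N.
P = 1.147 / 7.803×10⁻⁶ = 146900 N = 146.9 kN, tensile.
σ_{titanium alloy} = P / A = 146900 / 1625 = 90.42 MPa.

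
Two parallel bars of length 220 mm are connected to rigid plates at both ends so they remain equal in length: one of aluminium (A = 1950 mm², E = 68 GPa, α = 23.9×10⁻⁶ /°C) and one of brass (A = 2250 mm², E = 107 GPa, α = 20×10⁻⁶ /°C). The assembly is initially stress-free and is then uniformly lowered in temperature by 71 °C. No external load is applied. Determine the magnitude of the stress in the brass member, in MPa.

Equilibrium of a rigid end plate with no external load gives equal and opposite internal forces ±P in the two members. Since α_{aluminium} > α_{brass}, cooling drives the aluminium into tension and the brass into compression.
Equating the net (thermal + elastic) strains gives |α₁ − α₂|·ΔT = P·[1/(A₁E₁) + 1/(A₂E₂)].
|α₁ − α₂|·ΔT = 3.9×10⁻⁶ × 71 = 0.0002769.
1/(A₁E₁) + 1/(A₂E₂) = 1/(1950×68×10³) + 1/(2250×107×10³) = 1.17×10⁻⁸ N⁻¹.
P = 0.0002769 / 1.17×10⁻⁸ = 23680 N = 23.68 kN.
σ_{brass} = P/A₂ = 23680/2250 = 10.52 MPa, compressive.

σ ≈ 10.5 MPa (compressive)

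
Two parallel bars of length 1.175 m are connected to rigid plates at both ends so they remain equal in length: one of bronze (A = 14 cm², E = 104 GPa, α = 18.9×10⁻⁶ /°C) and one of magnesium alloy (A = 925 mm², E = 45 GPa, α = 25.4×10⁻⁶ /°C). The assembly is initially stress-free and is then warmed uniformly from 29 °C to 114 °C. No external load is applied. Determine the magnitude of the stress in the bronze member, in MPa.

Both members must finish at the same length. With the larger α, the magnesium alloy tends to over-expand; the plates restrain it, putting the magnesium alloy in compression and the bronze in tension. With no external load the two internal forces are equal and opposite, magnitude P.
Equating the net (thermal + elastic) strains gives |α₁ − α₂|·ΔT = P·[1/(A₁E₁) + 1/(A₂E₂)].
|α₁ − α₂|·ΔT = 6.5×10⁻⁶ × 85 = 0.0005525.
1/(A₁E₁) + 1/(A₂E₂) = 1/(1400×104×10³) + 1/(925×45×10³) = 3.089×10⁻⁸ N⁻¹.
P = 0.0005525 / 3.089×10⁻⁸ = 17880 N = 17.88 kN.
σ_{bronze} = P/A₁ = 17880/1400 = 12.77 MPa, tensile.

σ ≈ 12.8 MPa (tensile)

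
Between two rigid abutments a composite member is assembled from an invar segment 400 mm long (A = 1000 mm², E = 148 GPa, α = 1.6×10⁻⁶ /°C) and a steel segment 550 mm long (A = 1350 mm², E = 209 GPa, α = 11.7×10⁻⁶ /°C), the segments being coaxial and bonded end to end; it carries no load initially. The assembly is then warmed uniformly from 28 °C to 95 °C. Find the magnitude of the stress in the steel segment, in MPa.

σ ≈ 75.5 MPa (compressive)

With the walls removed the bar would change length by δ_free = Σ αᵢΔT Lᵢ = 1.6×10⁻⁶×67×400 + 11.7×10⁻⁶×67×550 = 0.474 mm.
The rigid supports impose zero overall length change; the single axial force P common to all segments must satisfy P Σ Lᵢ/(AᵢEᵢ) = δ_free.
The series flexibility is Σ Lᵢ/(AᵢEᵢ) = 400/(1000×148×10³) + 550/(1350×209×10³) = 4.652×10⁻⁶ mm/N.
So P = 0.474 / 4.652×10⁻⁶ = 101.9 kN, compressive.
σ_{steel} = P / A = 101900 / 1350 = 75.48 MPa.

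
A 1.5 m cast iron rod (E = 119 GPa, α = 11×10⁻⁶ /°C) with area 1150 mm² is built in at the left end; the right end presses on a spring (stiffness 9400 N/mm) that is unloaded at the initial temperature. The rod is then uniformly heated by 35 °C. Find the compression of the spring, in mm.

δ ≈ 0.524 mm

Free thermal expansion: δ_free = αΔT L = 11×10⁻⁶ × 35 × 1500 = 0.5775 mm.
Let P be the compressive force at the spring. The rod shortens elastically by PL/(AE) and the spring compresses by P/k; together these equal δ_free.
P [ L/(AE) + 1/k ] = δ_free → P [ 1500/(1150×119×10³) + 1/(9400) ] = 0.5775.
P = 0.5775 / 0.0001173 = 4921 N.
Spring compression = P/k = 4921/(9400) = 0.5236 mm.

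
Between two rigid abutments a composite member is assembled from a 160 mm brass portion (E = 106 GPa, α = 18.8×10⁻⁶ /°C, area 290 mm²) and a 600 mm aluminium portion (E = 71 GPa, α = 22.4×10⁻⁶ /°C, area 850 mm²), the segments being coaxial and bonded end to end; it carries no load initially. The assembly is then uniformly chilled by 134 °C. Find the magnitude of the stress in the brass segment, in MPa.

With the walls removed the bar would change length by δ_free = Σ αᵢΔT Lᵢ = 18.8×10⁻⁶×134×160 + 22.4×10⁻⁶×134×600 = 2.204 mm.
Since the ends are fixed, an axial force P builds up, equal in every segment, with P · Σ Lᵢ/(AᵢEᵢ) = δ_free.
The series flexibility is Σ Lᵢ/(AᵢEᵢ) = 160/(290×106×10³) + 600/(850×71×10³) = 1.515×10⁻⁵ mm/N.
So P = 2.204 / 1.515×10⁻⁵ = 145.5 kN, tensile.
σ_{brass} = P / A = 145500 / 290 = 501.8 MPa.

σ ≈ 502 MPa (tensile)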